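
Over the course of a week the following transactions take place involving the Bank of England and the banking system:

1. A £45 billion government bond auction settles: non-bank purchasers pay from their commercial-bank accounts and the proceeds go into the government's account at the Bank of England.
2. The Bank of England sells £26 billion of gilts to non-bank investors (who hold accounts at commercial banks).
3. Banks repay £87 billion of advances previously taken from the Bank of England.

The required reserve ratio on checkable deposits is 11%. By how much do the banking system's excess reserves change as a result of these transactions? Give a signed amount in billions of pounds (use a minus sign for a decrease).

-£150.19 billion

Government account inflow £45 billion: reserves −£45B, deposits −£45B.
Asset sale (to non-banks) £26 billion: reserves −£26B, deposits −£26B.
Discount-window repayment £87 billion: reserves −£87B, deposits 0.
Totals: Δreserves = −£158B, Δdeposits = −£71B.
Δrequired reserves = 11% × −£71B = −£7.81B.
Δexcess reserves = Δreserves − Δrequired = −£158B − (−£7.81B) = -£150.19 billion.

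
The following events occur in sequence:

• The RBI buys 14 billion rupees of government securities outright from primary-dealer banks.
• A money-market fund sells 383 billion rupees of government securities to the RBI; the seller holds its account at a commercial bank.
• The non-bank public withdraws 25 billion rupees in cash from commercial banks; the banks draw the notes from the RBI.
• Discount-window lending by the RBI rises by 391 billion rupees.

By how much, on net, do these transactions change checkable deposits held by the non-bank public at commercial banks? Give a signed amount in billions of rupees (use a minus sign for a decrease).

RBI balance sheet:
  Assets:      Securities +397B, Loans to banks +391B
  Liabilities: Bank reserves +763B, Currency in circulation +25B
Commercial banking system:
  Assets:      Reserves at CB +763B, Securities −14B
  Liabilities: Checkable deposits +358B, Borrowings from CB +391B
So the change in checkable deposits held by the non-bank public at commercial banks is +358 billion.

+358 billion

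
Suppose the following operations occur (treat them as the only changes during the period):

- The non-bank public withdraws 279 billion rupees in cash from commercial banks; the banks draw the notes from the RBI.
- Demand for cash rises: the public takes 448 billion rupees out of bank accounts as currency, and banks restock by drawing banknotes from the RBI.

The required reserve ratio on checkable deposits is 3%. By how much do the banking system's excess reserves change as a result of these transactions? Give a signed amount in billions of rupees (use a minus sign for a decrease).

-705.19 billion

Currency withdrawal 279 billion rupees: reserves −279B, deposits −279B.
Currency withdrawal 448 billion rupees: reserves −448B, deposits −448B.
Totals: Δreserves = −727B, Δdeposits = −727B.
Δrequired reserves = 3% × −727B = −21.81B.
Δexcess reserves = Δreserves − Δrequired = −727B − (−21.81B) = -705.19 billion.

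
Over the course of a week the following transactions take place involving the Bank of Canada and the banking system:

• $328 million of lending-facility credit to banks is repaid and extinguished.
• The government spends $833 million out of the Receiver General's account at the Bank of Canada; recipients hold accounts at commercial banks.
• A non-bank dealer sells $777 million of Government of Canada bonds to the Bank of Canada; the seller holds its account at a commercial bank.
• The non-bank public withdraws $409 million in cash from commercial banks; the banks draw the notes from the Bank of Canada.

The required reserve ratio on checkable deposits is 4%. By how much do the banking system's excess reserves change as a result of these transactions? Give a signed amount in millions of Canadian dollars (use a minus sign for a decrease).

+$824.96 million

Discount-window repayment $328 million: reserves −$328M, deposits 0.
Government spending $833 million: reserves +$833M, deposits +$833M.
Asset purchase (from non-banks) $777 million: reserves +$777M, deposits +$777M.
Currency withdrawal $409 million: reserves −$409M, deposits −$409M.
Totals: Δreserves = +$873M, Δdeposits = +$1201M.
Δrequired reserves = 4% × +$1201M = +$48.04M.
Δexcess reserves = Δreserves − Δrequired = +$873M − (+$48.04M) = +$824.96 million.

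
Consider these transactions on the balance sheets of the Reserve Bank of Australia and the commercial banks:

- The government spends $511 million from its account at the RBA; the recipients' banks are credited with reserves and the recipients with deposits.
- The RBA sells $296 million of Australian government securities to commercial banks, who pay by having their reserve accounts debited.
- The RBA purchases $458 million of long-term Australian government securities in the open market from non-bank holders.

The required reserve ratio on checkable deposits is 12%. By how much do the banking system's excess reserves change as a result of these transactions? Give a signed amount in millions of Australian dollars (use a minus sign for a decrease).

+$556.72 million

Government spending $511 million: reserves +$511M, deposits +$511M.
OMO sale (to banks) $296 million: reserves −$296M, deposits 0.
Asset purchase (from non-banks) $458 million: reserves +$458M, deposits +$458M.
Totals: Δreserves = +$673M, Δdeposits = +$969M.
Δrequired reserves = 12% × +$969M = +$116.28M.
Δexcess reserves = Δreserves − Δrequired = +$673M − (+$116.28M) = +$556.72 million.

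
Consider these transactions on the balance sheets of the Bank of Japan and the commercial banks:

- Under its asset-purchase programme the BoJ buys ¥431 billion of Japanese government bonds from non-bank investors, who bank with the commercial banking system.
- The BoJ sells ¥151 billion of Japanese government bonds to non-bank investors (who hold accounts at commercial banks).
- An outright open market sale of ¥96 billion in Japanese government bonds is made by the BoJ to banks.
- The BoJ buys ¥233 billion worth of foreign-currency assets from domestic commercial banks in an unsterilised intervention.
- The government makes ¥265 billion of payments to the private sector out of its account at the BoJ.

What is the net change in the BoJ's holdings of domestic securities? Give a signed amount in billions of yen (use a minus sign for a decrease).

Asset purchase (from non-banks) ¥431 billion: securities added to the BoJ's portfolio → +¥431B.
Asset sale (to non-banks) ¥151 billion: securities removed from the BoJ's portfolio → −¥151B.
OMO sale (to banks) ¥96 billion: securities removed from the BoJ's portfolio → −¥96B.
FX purchase ¥233 billion: the BoJ's securities portfolio is untouched → 0.
Government spending ¥265 billion: the BoJ's securities portfolio is untouched → 0.
Net: 431 − 151 − 96 + 0 + 0 = +¥184 billion.

+¥184 billion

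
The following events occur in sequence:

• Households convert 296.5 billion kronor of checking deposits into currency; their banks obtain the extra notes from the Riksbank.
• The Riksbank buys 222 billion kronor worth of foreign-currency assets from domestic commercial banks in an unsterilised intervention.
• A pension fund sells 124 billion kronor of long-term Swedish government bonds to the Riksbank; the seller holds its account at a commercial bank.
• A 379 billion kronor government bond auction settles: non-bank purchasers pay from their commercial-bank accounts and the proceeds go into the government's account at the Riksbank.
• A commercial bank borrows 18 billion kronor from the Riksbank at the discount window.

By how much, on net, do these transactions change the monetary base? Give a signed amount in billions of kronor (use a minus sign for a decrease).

-15 billion

Riksbank balance sheet:
  Assets:      Securities +124B, Loans to banks +18B, Foreign assets +222B
  Liabilities: Bank reserves −311.5B, Currency in circulation +296.5B, Government deposits +379B
Monetary base = currency + reserves: +296.5B + (−311.5B) = -15 billion.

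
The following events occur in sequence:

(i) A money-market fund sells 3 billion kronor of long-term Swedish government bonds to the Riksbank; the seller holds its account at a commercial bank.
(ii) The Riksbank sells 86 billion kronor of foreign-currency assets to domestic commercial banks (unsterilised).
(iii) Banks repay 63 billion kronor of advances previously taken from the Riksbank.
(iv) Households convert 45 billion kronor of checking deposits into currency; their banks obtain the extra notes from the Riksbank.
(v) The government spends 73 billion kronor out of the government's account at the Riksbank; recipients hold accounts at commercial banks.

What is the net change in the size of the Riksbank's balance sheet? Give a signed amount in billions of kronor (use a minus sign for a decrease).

Asset purchase (from non-banks) 3 billion kronor: a Riksbank asset is acquired → +3B.
FX sale 86 billion kronor: a Riksbank asset is shed → −86B.
Discount-window repayment 63 billion kronor: a Riksbank asset is shed → −63B.
Currency withdrawal 45 billion kronor: only the composition of liabilities changes → 0.
Government spending 73 billion kronor: only the composition of liabilities changes → 0.
Net: 3 − 86 − 63 + 0 + 0 = -146 billion.

-146 billion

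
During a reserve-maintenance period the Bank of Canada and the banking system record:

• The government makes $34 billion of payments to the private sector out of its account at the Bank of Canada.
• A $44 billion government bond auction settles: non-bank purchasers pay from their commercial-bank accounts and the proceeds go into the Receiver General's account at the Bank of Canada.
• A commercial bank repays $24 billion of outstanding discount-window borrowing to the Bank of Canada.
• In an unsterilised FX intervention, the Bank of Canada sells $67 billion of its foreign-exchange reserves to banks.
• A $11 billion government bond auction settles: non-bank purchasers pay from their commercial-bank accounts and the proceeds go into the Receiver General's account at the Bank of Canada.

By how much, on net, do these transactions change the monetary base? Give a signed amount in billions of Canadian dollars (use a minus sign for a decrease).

-$112 billion

Government spending $34 billion: a non-base liability converts back to reserves → +$34B.
Government account inflow $44 billion: reserves shift to a non-base liability → −$44B.
Discount-window repayment $24 billion: Bank of Canada balance sheet contracts → −$24B.
FX sale $67 billion: Bank of Canada balance sheet contracts → −$67B.
Government account inflow $11 billion: reserves shift to a non-base liability → −$11B.
Net: 34 − 44 − 24 − 67 − 11 = -$112 billion.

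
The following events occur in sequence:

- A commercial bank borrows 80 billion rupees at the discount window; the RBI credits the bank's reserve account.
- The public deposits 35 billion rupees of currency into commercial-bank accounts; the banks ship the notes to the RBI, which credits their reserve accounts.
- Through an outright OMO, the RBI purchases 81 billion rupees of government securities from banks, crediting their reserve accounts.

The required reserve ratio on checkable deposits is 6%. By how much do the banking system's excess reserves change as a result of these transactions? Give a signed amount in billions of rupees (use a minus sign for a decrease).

+193.9 billion

Discount-window loan 80 billion rupees: reserves +80B, deposits 0.
Currency deposit 35 billion rupees: reserves +35B, deposits +35B.
OMO purchase (from banks) 81 billion rupees: reserves +81B, deposits 0.
Totals: Δreserves = +196B, Δdeposits = +35B.
Δrequired reserves = 6% × +35B = +2.1B.
Δexcess reserves = Δreserves − Δrequired = +196B − (+2.1B) = +193.9 billion.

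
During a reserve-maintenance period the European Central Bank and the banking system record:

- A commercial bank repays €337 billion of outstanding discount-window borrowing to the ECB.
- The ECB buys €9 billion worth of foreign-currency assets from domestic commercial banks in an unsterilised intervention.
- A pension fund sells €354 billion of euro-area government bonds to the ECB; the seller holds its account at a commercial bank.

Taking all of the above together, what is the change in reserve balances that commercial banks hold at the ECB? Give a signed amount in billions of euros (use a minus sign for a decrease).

ECB balance sheet:
  Assets:      Securities +€354B, Loans to banks −€337B, Foreign assets +€9B
  Liabilities: Bank reserves +€26B
So the change in reserve balances that commercial banks hold at the ECB is +€26 billion.

+€26 billion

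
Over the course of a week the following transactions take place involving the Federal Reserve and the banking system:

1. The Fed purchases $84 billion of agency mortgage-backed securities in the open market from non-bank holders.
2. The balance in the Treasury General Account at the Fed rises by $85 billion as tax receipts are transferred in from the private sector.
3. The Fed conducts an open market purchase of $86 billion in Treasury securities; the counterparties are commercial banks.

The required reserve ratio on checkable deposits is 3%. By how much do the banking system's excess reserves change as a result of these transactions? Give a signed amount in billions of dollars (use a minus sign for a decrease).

Asset purchase (from non-banks) $84 billion: reserves +$84B, deposits +$84B.
Government account inflow $85 billion: reserves −$85B, deposits −$85B.
OMO purchase (from banks) $86 billion: reserves +$86B, deposits 0.
Totals: Δreserves = +$85B, Δdeposits = −$1B.
Δrequired reserves = 3% × −$1B = −$0.03B.
Δexcess reserves = Δreserves − Δrequired = +$85B − (−$0.03B) = +$85.03 billion.

+$85.03 billion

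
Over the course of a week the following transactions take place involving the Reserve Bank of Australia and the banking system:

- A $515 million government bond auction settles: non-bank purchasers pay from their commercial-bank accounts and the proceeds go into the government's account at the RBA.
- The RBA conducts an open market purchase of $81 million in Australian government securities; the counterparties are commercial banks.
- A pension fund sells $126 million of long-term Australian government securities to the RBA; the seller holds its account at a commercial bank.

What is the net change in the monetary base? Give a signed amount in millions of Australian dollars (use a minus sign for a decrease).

RBA balance sheet:
  Assets:      Securities +$207M
  Liabilities: Bank reserves −$308M, Government deposits +$515M
Commercial banking system:
  Assets:      Reserves at CB −$308M, Securities −$81M
  Liabilities: Checkable deposits −$389M
Monetary base = currency + reserves: 0 + (−$308M) = -$308 million.

-$308 million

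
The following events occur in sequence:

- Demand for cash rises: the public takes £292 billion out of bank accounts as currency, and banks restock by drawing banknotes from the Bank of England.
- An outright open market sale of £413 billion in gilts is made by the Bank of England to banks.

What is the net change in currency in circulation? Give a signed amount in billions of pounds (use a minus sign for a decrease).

+£292 billion

Bank of England balance sheet:
  Assets:      Securities −£413B
  Liabilities: Bank reserves −£705B, Currency in circulation +£292B
Commercial banking system:
  Assets:      Reserves at CB −£705B, Securities +£413B
  Liabilities: Checkable deposits −£292B
So the change in currency in circulation is +£292 billion.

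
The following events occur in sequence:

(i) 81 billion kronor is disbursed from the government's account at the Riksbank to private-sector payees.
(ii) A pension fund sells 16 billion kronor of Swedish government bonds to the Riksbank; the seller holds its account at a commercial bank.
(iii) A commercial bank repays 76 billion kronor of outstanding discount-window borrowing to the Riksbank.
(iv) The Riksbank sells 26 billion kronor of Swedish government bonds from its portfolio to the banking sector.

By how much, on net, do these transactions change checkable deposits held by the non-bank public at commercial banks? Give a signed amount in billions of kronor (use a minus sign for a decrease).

Government spending 81 billion kronor: non-bank counterparties' bank balances rise → +81B.
Asset purchase (from non-banks) 16 billion kronor: non-bank counterparties' bank balances rise → +16B.
Discount-window repayment 76 billion kronor: the counterparty is a bank, so public deposits are unchanged → 0.
OMO sale (to banks) 26 billion kronor: the counterparty is a bank, so public deposits are unchanged → 0.
Net: 81 + 16 + 0 + 0 = +97 billion.

+97 billion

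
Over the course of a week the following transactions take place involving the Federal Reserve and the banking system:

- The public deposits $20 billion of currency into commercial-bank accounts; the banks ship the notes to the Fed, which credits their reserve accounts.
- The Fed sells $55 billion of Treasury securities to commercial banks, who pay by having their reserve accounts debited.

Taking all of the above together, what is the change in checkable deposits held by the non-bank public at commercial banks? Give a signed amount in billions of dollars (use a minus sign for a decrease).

+$20 billion

Currency deposit $20 billion: non-bank counterparties' bank balances rise → +$20B.
OMO sale (to banks) $55 billion: the counterparty is a bank, so public deposits are unchanged → 0.
Net: 20 + 0 = +$20 billion.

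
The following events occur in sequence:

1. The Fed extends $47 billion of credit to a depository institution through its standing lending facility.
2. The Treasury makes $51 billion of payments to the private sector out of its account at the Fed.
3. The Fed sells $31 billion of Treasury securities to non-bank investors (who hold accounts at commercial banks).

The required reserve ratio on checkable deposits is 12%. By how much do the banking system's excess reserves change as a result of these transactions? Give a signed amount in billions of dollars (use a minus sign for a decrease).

+$64.6 billion

Discount-window loan $47 billion: reserves +$47B, deposits 0.
Government spending $51 billion: reserves +$51B, deposits +$51B.
Asset sale (to non-banks) $31 billion: reserves −$31B, deposits −$31B.
Totals: Δreserves = +$67B, Δdeposits = +$20B.
Δrequired reserves = 12% × +$20B = +$2.4B.
Δexcess reserves = Δreserves − Δrequired = +$67B − (+$2.4B) = +$64.6 billion.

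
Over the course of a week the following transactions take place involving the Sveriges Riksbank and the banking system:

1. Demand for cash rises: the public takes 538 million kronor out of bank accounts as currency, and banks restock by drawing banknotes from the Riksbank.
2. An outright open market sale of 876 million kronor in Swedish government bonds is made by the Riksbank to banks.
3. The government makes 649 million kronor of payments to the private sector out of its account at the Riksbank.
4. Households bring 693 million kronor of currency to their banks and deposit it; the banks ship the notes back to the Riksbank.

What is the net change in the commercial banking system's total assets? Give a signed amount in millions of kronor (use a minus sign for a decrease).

+804 million

Currency withdrawal 538 million kronor: bank balance sheets shrink → −538M.
OMO sale (to banks) 876 million kronor: just an asset swap on bank balance sheets → 0.
Government spending 649 million kronor: bank balance sheets expand → +649M.
Currency deposit 693 million kronor: bank balance sheets expand → +693M.
Net: −538 + 0 + 649 + 693 = +804 million.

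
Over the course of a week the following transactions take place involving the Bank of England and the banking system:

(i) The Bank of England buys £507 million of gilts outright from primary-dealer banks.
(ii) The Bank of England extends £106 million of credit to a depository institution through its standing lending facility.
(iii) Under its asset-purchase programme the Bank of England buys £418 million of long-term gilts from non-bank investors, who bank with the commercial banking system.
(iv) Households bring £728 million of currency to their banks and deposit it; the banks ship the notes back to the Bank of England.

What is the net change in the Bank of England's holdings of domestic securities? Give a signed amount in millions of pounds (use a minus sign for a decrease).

+£925 million

OMO purchase (from banks) £507 million: securities added to the Bank of England's portfolio → +£507M.
Discount-window loan £106 million: the Bank of England's securities portfolio is untouched → 0.
Asset purchase (from non-banks) £418 million: securities added to the Bank of England's portfolio → +£418M.
Currency deposit £728 million: the Bank of England's securities portfolio is untouched → 0.
Net: 507 + 0 + 418 + 0 = +£925 million.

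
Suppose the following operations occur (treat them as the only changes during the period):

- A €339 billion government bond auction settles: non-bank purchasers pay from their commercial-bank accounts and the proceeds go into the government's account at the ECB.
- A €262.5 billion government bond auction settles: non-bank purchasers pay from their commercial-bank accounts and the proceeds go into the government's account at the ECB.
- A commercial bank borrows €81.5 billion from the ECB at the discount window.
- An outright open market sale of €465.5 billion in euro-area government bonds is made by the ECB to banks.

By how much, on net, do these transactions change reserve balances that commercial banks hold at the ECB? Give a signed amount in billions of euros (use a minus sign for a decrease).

Government account inflow €339 billion: funds move from bank reserves into the government account → −€339B.
Government account inflow €262.5 billion: funds move from bank reserves into the government account → −€262.5B.
Discount-window loan €81.5 billion: the loan is credited to the bank's reserve account → +€81.5B.
OMO sale (to banks) €465.5 billion: the buying banks pay out of their reserve balances → −€465.5B.
Net: −339 − 262.5 + 81.5 − 465.5 = -€985.5 billion.

-€985.5 billion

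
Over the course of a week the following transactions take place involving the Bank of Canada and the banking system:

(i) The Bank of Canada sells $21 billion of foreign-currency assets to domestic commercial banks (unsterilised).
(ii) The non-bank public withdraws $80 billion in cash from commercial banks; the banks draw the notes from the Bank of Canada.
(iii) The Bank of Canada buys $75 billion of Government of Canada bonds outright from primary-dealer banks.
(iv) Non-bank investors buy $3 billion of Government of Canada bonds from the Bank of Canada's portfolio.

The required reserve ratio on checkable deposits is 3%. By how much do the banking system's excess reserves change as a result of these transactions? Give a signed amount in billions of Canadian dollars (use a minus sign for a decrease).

-$26.51 billion

FX sale $21 billion: reserves −$21B, deposits 0.
Currency withdrawal $80 billion: reserves −$80B, deposits −$80B.
OMO purchase (from banks) $75 billion: reserves +$75B, deposits 0.
Asset sale (to non-banks) $3 billion: reserves −$3B, deposits −$3B.
Totals: Δreserves = −$29B, Δdeposits = −$83B.
Δrequired reserves = 3% × −$83B = −$2.49B.
Δexcess reserves = Δreserves − Δrequired = −$29B − (−$2.49B) = -$26.51 billion.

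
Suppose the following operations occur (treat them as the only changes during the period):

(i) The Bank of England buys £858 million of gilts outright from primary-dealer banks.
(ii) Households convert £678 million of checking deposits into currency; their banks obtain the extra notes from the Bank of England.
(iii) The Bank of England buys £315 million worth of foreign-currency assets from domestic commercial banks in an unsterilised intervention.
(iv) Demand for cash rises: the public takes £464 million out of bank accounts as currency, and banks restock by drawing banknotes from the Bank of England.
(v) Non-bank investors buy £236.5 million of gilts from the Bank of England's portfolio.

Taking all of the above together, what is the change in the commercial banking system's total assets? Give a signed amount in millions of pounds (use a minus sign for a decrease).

OMO purchase (from banks) £858 million: just an asset swap on bank balance sheets → 0.
Currency withdrawal £678 million: bank balance sheets shrink → −£678M.
FX purchase £315 million: just an asset swap on bank balance sheets → 0.
Currency withdrawal £464 million: bank balance sheets shrink → −£464M.
Asset sale (to non-banks) £236.5 million: bank balance sheets shrink → −£236.5M.
Net: 0 − 678 + 0 − 464 − 236.5 = -£1378.5 million.

-£1378.5 million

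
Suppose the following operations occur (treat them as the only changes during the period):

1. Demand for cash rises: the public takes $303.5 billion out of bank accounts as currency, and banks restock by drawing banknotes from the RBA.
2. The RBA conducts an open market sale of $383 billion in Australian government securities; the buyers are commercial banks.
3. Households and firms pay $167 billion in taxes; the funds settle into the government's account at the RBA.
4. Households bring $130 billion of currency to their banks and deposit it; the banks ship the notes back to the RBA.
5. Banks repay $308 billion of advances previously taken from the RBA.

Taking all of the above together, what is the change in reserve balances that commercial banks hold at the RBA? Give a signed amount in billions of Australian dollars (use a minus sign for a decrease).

-$1031.5 billion

Currency withdrawal $303.5 billion: banks swap reserves for currency → −$303.5B.
OMO sale (to banks) $383 billion: the buying banks pay out of their reserve balances → −$383B.
Government account inflow $167 billion: funds move from bank reserves into the government account → −$167B.
Currency deposit $130 billion: returned notes are swapped for reserve credit → +$130B.
Discount-window repayment $308 billion: repayment is debited from reserves → −$308B.
Net: −303.5 − 383 − 167 + 130 − 308 = -$1031.5 billion.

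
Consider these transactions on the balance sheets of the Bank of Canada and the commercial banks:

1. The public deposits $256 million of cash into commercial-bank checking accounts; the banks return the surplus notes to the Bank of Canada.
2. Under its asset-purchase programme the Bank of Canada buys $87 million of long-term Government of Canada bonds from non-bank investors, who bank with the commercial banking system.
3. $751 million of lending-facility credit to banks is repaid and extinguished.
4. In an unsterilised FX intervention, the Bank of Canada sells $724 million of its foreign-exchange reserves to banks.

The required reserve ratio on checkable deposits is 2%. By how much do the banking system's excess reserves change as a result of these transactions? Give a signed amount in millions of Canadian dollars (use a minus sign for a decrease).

-$1138.86 million

Currency deposit $256 million: reserves +$256M, deposits +$256M.
Asset purchase (from non-banks) $87 million: reserves +$87M, deposits +$87M.
Discount-window repayment $751 million: reserves −$751M, deposits 0.
FX sale $724 million: reserves −$724M, deposits 0.
Totals: Δreserves = −$1132M, Δdeposits = +$343M.
Δrequired reserves = 2% × +$343M = +$6.86M.
Δexcess reserves = Δreserves − Δrequired = −$1132M − (+$6.86M) = -$1138.86 million.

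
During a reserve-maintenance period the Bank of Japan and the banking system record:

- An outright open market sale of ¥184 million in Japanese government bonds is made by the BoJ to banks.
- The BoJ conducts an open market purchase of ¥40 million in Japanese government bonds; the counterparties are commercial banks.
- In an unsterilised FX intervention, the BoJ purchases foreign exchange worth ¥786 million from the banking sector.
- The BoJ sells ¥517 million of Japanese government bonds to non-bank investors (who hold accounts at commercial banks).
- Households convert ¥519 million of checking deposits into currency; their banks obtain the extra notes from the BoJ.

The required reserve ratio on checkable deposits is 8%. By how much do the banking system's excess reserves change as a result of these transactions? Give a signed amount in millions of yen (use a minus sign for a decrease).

-¥311.12 million

OMO sale (to banks) ¥184 million: reserves −¥184M, deposits 0.
OMO purchase (from banks) ¥40 million: reserves +¥40M, deposits 0.
FX purchase ¥786 million: reserves +¥786M, deposits 0.
Asset sale (to non-banks) ¥517 million: reserves −¥517M, deposits −¥517M.
Currency withdrawal ¥519 million: reserves −¥519M, deposits −¥519M.
Totals: Δreserves = −¥394M, Δdeposits = −¥1036M.
Δrequired reserves = 8% × −¥1036M = −¥82.88M.
Δexcess reserves = Δreserves − Δrequired = −¥394M − (−¥82.88M) = -¥311.12 million.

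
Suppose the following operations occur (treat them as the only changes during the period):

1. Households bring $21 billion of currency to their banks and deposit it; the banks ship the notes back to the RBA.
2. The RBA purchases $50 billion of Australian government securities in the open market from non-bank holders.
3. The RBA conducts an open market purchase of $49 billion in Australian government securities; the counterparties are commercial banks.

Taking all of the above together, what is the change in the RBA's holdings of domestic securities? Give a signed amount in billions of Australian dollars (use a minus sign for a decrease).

+$99 billion

Currency deposit $21 billion: the RBA's securities portfolio is untouched → 0.
Asset purchase (from non-banks) $50 billion: securities added to the RBA's portfolio → +$50B.
OMO purchase (from banks) $49 billion: securities added to the RBA's portfolio → +$49B.
Net: 0 + 50 + 49 = +$99 billion.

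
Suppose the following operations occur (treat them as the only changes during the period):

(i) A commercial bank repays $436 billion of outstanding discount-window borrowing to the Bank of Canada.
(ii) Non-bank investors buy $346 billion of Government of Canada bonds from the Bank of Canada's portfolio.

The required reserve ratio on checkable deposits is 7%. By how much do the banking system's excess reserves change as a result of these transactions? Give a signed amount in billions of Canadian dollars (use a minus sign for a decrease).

-$757.78 billion

Discount-window repayment $436 billion: reserves −$436B, deposits 0.
Asset sale (to non-banks) $346 billion: reserves −$346B, deposits −$346B.
Totals: Δreserves = −$782B, Δdeposits = −$346B.
Δrequired reserves = 7% × −$346B = −$24.22B.
Δexcess reserves = Δreserves − Δrequired = −$782B − (−$24.22B) = -$757.78 billion.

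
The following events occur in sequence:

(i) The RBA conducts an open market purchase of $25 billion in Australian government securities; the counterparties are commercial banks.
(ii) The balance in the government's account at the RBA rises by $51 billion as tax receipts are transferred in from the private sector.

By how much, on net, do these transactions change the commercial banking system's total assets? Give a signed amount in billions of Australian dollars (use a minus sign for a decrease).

-$51 billion

OMO purchase (from banks) $25 billion: just an asset swap on bank balance sheets → 0.
Government account inflow $51 billion: bank balance sheets shrink → −$51B.
Net: 0 − 51 = -$51 billion.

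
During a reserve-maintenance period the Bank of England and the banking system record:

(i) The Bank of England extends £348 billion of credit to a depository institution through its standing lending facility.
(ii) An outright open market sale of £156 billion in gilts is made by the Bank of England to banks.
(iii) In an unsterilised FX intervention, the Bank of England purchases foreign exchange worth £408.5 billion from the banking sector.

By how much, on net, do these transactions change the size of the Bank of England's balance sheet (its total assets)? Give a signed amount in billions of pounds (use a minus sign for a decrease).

Discount-window loan £348 billion: a Bank of England asset is acquired → +£348B.
OMO sale (to banks) £156 billion: a Bank of England asset is shed → −£156B.
FX purchase £408.5 billion: a Bank of England asset is acquired → +£408.5B.
Net: 348 − 156 + 408.5 = +£600.5 billion.

+£600.5 billion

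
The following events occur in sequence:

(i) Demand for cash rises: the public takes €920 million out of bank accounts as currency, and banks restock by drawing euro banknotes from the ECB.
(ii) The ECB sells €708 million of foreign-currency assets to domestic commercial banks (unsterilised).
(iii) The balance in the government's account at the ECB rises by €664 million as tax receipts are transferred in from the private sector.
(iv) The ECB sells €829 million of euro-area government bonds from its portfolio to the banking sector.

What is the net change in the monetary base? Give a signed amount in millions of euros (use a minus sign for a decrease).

-€2201 million

Currency withdrawal €920 million: just a shift between currency and reserves — both are base money → 0.
FX sale €708 million: ECB balance sheet contracts → −€708M.
Government account inflow €664 million: reserves shift to a non-base liability → −€664M.
OMO sale (to banks) €829 million: ECB balance sheet contracts → −€829M.
Net: 0 − 708 − 664 − 829 = -€2201 million.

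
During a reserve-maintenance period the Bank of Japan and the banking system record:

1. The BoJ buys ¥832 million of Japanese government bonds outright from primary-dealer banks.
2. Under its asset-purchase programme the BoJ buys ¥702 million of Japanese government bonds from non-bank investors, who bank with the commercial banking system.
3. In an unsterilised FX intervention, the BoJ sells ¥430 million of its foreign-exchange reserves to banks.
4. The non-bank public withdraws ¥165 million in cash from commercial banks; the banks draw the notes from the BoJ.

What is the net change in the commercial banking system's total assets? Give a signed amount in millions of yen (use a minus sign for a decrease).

BoJ balance sheet:
  Assets:      Securities +¥1534M, Foreign assets −¥430M
  Liabilities: Bank reserves +¥939M, Currency in circulation +¥165M
Commercial banking system:
  Assets:      Reserves at CB +¥939M, Securities −¥832M, Foreign assets +¥430M
  Liabilities: Checkable deposits +¥537M
Change in total bank assets = +¥537 million.

+¥537 million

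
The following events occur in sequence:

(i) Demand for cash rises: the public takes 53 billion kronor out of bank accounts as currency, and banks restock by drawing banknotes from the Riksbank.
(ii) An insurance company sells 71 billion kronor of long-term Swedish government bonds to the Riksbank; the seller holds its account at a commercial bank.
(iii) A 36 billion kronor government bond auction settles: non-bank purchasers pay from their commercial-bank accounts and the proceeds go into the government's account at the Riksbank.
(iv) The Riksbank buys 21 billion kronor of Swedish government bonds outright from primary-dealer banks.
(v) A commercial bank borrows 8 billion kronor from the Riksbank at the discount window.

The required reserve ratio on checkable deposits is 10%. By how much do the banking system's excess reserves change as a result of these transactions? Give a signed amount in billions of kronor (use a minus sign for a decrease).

Currency withdrawal 53 billion kronor: reserves −53B, deposits −53B.
Asset purchase (from non-banks) 71 billion kronor: reserves +71B, deposits +71B.
Government account inflow 36 billion kronor: reserves −36B, deposits −36B.
OMO purchase (from banks) 21 billion kronor: reserves +21B, deposits 0.
Discount-window loan 8 billion kronor: reserves +8B, deposits 0.
Totals: Δreserves = +11B, Δdeposits = −18B.
Δrequired reserves = 10% × −18B = −1.8B.
Δexcess reserves = Δreserves − Δrequired = +11B − (−1.8B) = +12.8 billion.

+12.8 billion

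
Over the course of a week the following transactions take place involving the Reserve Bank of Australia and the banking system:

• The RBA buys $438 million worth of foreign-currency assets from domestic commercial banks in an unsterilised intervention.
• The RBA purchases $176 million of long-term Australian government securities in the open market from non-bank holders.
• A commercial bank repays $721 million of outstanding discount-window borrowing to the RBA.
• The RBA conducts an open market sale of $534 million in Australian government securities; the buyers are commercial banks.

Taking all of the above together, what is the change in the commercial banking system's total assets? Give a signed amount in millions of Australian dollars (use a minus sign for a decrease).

-$545 million

RBA balance sheet:
  Assets:      Securities −$358M, Loans to banks −$721M, Foreign assets +$438M
  Liabilities: Bank reserves −$641M
Commercial banking system:
  Assets:      Reserves at CB −$641M, Securities +$534M, Foreign assets −$438M
  Liabilities: Checkable deposits +$176M, Borrowings from CB −$721M
Change in total bank assets = -$545 million.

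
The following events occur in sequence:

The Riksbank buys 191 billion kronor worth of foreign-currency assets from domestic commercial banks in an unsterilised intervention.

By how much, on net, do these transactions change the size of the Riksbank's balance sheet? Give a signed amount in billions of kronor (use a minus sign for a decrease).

FX purchase 191 billion kronor: a Riksbank asset is acquired → +191B.

+191 billion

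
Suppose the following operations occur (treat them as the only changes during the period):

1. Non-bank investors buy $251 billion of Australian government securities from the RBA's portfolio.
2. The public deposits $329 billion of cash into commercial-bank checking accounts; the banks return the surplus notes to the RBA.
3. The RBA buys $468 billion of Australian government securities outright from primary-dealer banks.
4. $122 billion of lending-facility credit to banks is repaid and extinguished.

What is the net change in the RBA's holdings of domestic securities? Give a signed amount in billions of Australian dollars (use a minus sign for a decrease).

Asset sale (to non-banks) $251 billion: securities removed from the RBA's portfolio → −$251B.
Currency deposit $329 billion: the RBA's securities portfolio is untouched → 0.
OMO purchase (from banks) $468 billion: securities added to the RBA's portfolio → +$468B.
Discount-window repayment $122 billion: the RBA's securities portfolio is untouched → 0.
Net: −251 + 0 + 468 + 0 = +$217 billion.

+$217 billion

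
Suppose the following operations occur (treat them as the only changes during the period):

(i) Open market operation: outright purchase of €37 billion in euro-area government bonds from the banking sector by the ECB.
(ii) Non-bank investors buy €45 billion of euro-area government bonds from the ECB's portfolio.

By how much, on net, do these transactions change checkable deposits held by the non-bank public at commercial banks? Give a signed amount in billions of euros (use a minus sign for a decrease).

-€45 billion

OMO purchase (from banks) €37 billion: the counterparty is a bank, so public deposits are unchanged → 0.
Asset sale (to non-banks) €45 billion: non-bank counterparties' bank balances fall → −€45B.
Net: 0 − 45 = -€45 billion.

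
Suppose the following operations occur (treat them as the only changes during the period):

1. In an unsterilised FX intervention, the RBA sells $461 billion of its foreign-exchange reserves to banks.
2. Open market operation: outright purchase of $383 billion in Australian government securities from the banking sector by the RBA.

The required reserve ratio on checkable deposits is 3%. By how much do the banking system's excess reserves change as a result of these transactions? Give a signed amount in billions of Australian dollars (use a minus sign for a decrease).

FX sale $461 billion: reserves −$461B, deposits 0.
OMO purchase (from banks) $383 billion: reserves +$383B, deposits 0.
Totals: Δreserves = −$78B, Δdeposits = 0.
Δrequired reserves = 3% × 0 = 0.
Δexcess reserves = Δreserves − Δrequired = −$78B − (0) = -$78 billion.

-$78 billion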